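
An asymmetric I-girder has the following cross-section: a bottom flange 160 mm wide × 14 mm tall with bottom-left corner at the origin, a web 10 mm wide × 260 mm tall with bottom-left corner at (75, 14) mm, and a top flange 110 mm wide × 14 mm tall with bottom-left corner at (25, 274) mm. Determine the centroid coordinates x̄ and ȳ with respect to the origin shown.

bottom flange: A = 160 × 14 = 2240.00, centroid at (80.00, 7.00).
web: A = 10 × 260 = 2600.00, centroid at (80.00, 144.00).
top flange: A = 110 × 14 = 1540.00, centroid at (80.00, 281.00).
ΣA = 6380.00 mm², ΣAx̄ = 510400.00 mm³, ΣAȳ = 822820.00 mm³.
x̄ = 510400.00/6380.00 = 80.00 mm; ȳ = 822820.00/6380.00 = 128.97 mm.

x̄ = 80.00 mm, ȳ = 128.97 mm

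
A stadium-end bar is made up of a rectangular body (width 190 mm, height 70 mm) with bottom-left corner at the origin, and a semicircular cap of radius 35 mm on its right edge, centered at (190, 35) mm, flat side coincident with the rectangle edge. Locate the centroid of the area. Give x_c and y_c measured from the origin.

rectangular body: A = 190 × 70 = 13300.00, centroid at (95.00, 35.00).
semicircular end: A = ½π·35² = 1924.23, centroid at (204.85, 35.00).
ΣA = 15224.23 mm², ΣAx_c = 1657686.18 mm³, ΣAy_c = 532847.89 mm³.
x_c = 1657686.18/15224.23 = 108.88 mm; y_c = 532847.89/15224.23 = 35.00 mm.

x_c = 108.88 mm, y_c = 35.00 mm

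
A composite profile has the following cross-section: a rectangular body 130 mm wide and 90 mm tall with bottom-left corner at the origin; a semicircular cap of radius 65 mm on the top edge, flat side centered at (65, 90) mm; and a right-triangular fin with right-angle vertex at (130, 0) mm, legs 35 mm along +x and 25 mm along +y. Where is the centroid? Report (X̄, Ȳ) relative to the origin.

Part | A | x̄ᵢ | ȳᵢ | A·x̄ᵢ | A·ȳᵢ
rectangular body | 11700.00 | 65.00 | 45.00 | 760500.00 | 526500.00
semicircular top | 6636.61 | 65.00 | 117.59 | 431379.94 | 780378.64
triangular fin | 437.50 | 141.67 | 8.33 | 61979.17 | 3645.83
Σ | 18774.11 |  |  | 1253859.11 | 1310524.47
X̄ = 1253859.11 / 18774.11 = 66.79 mm
Ȳ = 1310524.47 / 18774.11 = 69.80 mm

X̄ = 66.79 mm, Ȳ = 69.80 mm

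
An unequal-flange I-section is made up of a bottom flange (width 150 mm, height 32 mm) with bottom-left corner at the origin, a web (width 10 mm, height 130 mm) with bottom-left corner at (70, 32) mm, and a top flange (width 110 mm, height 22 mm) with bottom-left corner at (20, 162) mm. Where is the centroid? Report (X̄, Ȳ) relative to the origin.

X̄ = 75.00 mm, Ȳ = 72.95 mm

bottom flange: A = 150 × 32 = 4800.00, centroid at (75.00, 16.00).
web: A = 10 × 130 = 1300.00, centroid at (75.00, 97.00).
top flange: A = 110 × 22 = 2420.00, centroid at (75.00, 173.00).
ΣA = 8520.00 mm², ΣAX̄ = 639000.00 mm³, ΣAȲ = 621560.00 mm³.
X̄ = 639000.00/8520.00 = 75.00 mm; Ȳ = 621560.00/8520.00 = 72.95 mm.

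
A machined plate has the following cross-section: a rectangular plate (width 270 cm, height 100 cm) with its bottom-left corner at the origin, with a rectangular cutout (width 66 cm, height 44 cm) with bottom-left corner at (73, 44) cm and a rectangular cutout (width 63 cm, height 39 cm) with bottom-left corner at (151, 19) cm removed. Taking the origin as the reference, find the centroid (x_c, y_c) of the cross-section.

Part | A | x̄ᵢ | ȳᵢ | A·x̄ᵢ | A·ȳᵢ
plate | 27000.00 | 135.00 | 50.00 | 3645000.00 | 1350000.00
hole 1 | -2904.00 | 106.00 | 66.00 | -307824.00 | -191664.00
hole 2 | -2457.00 | 182.50 | 38.50 | -448402.50 | -94594.50
Σ | 21639.00 |  |  | 2888773.50 | 1063741.50
x_c = 2888773.50 / 21639.00 = 133.50 cm
y_c = 1063741.50 / 21639.00 = 49.16 cm

x_c = 133.50 cm, y_c = 49.16 cm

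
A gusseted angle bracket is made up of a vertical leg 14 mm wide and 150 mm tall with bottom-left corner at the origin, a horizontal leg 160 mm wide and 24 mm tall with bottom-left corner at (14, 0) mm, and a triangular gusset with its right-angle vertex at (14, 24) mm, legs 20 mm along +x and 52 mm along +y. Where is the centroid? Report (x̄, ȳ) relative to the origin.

x̄ = 59.82 mm, ȳ = 34.84 mm

Part | A | x̄ᵢ | ȳᵢ | A·x̄ᵢ | A·ȳᵢ
vertical leg | 2100.00 | 7.00 | 75.00 | 14700.00 | 157500.00
horizontal leg | 3840.00 | 94.00 | 12.00 | 360960.00 | 46080.00
gusset | 520.00 | 20.67 | 41.33 | 10746.67 | 21493.33
Σ | 6460.00 |  |  | 386406.67 | 225073.33
x̄ = 386406.67 / 6460.00 = 59.82 mm
ȳ = 225073.33 / 6460.00 = 34.84 mm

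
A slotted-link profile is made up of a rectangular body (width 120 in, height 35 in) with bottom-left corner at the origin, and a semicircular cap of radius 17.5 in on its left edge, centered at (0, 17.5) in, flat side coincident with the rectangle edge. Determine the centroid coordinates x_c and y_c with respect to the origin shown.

x_c = 53.07 in, y_c = 17.50 in

rectangular body: A = 120 × 35 = 4200.00, centroid at (60.00, 17.50).
semicircular end: A = ½π·17.5² = 481.06, centroid at (-7.43, 17.50).
ΣA = 4681.06 in²
ΣAx_c = (4200.00)(60.00) + (481.06)(-7.43) = 248427.08 in³
ΣAy_c = (4200.00)(17.50) + (481.06)(17.50) = 81918.49 in³
x_c = 248427.08 / 4681.06 = 53.07 in
y_c = 81918.49 / 4681.06 = 17.50 in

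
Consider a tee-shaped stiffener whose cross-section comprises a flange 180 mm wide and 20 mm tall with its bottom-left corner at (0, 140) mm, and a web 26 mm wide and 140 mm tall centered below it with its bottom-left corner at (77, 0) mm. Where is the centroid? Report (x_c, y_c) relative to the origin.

x_c = 90.00 mm, y_c = 109.78 mm

web: A = 26 × 140 = 3640.00, centroid at (90.00, 70.00).
flange: A = 180 × 20 = 3600.00, centroid at (90.00, 150.00).
ΣA = 7240.00 mm²
ΣAx_c = (3640.00)(90.00) + (3600.00)(90.00) = 651600.00 mm³
ΣAy_c = (3640.00)(70.00) + (3600.00)(150.00) = 794800.00 mm³
x_c = 651600.00 / 7240.00 = 90.00 mm
y_c = 794800.00 / 7240.00 = 109.78 mm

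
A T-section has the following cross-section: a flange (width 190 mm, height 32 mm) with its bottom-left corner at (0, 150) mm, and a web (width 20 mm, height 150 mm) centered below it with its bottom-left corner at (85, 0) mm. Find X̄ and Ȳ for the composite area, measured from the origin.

web: A = 20 × 150 = 3000.00, centroid at (95.00, 75.00).
flange: A = 190 × 32 = 6080.00, centroid at (95.00, 166.00).
ΣA = 9080.00 mm²
ΣAX̄ = (3000.00)(95.00) + (6080.00)(95.00) = 862600.00 mm³
ΣAȲ = (3000.00)(75.00) + (6080.00)(166.00) = 1234280.00 mm³
X̄ = 862600.00 / 9080.00 = 95.00 mm
Ȳ = 1234280.00 / 9080.00 = 135.93 mm

X̄ = 95.00 mm, Ȳ = 135.93 mm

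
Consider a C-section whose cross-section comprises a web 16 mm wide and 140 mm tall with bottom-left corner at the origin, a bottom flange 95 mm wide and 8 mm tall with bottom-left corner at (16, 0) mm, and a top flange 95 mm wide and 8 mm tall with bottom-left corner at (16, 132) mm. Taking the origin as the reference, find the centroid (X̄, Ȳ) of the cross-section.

web: A = 16 × 140 = 2240.00, centroid at (8.00, 70.00).
bottom flange: A = 95 × 8 = 760.00, centroid at (63.50, 4.00).
top flange: A = 95 × 8 = 760.00, centroid at (63.50, 136.00).
ΣA = 3760.00 mm²
ΣAX̄ = (2240.00)(8.00) + (760.00)(63.50) + (760.00)(63.50) = 114440.00 mm³
ΣAȲ = (2240.00)(70.00) + (760.00)(4.00) + (760.00)(136.00) = 263200.00 mm³
X̄ = 114440.00 / 3760.00 = 30.44 mm
Ȳ = 263200.00 / 3760.00 = 70.00 mm

X̄ = 30.44 mm, Ȳ = 70.00 mm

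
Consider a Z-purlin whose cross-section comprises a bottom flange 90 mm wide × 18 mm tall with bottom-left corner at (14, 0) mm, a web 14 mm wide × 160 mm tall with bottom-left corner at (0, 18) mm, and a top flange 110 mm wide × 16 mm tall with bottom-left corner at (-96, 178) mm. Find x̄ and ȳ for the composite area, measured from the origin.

x̄ = 6.96 mm, ȳ = 99.90 mm

bottom flange: A = 90 × 18 = 1620.00, centroid at (59.00, 9.00).
web: A = 14 × 160 = 2240.00, centroid at (7.00, 98.00).
top flange: A = 110 × 16 = 1760.00, centroid at (-41.00, 186.00).
ΣA = 5620.00 mm², ΣAx̄ = 39100.00 mm³, ΣAȳ = 561460.00 mm³.
x̄ = 39100.00/5620.00 = 6.96 mm; ȳ = 561460.00/5620.00 = 99.90 mm.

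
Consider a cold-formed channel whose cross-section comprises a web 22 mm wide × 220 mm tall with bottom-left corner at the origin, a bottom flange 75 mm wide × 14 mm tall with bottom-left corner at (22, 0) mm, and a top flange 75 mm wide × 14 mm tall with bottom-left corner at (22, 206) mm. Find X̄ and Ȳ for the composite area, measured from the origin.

Part | A | x̄ᵢ | ȳᵢ | A·x̄ᵢ | A·ȳᵢ
web | 4840.00 | 11.00 | 110.00 | 53240.00 | 532400.00
bottom flange | 1050.00 | 59.50 | 7.00 | 62475.00 | 7350.00
top flange | 1050.00 | 59.50 | 213.00 | 62475.00 | 223650.00
Σ | 6940.00 |  |  | 178190.00 | 763400.00
X̄ = 178190.00 / 6940.00 = 25.68 mm
Ȳ = 763400.00 / 6940.00 = 110.00 mm

X̄ = 25.68 mm, Ȳ = 110.00 mm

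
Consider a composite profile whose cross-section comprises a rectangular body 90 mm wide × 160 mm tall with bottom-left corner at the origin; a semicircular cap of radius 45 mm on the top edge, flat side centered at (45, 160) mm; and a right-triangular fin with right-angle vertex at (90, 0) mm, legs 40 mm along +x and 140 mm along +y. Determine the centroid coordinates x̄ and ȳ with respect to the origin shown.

x̄ = 53.01 mm, ȳ = 90.89 mm

Part | A | x̄ᵢ | ȳᵢ | A·x̄ᵢ | A·ȳᵢ
rectangular body | 14400.00 | 45.00 | 80.00 | 648000.00 | 1152000.00
semicircular top | 3180.86 | 45.00 | 179.10 | 143138.82 | 569688.01
triangular fin | 2800.00 | 103.33 | 46.67 | 289333.33 | 130666.67
Σ | 20380.86 |  |  | 1080472.15 | 1852354.68
x̄ = 1080472.15 / 20380.86 = 53.01 mm
ȳ = 1852354.68 / 20380.86 = 90.89 mm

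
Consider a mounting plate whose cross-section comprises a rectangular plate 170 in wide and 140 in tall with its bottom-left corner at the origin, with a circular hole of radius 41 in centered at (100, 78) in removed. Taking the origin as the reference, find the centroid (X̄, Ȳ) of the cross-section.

X̄ = 80.72 in, Ȳ = 67.72 in

plate: A = 170 × 140 = 23800.00, centroid at (85.00, 70.00).
hole: A = −π·41² = -5281.02, centroid at (100.00, 78.00).
ΣA = 18518.98 in²
ΣAX̄ = (23800.00)(85.00) + (-5281.02)(100.00) = 1494898.27 in³
ΣAȲ = (23800.00)(70.00) + (-5281.02)(78.00) = 1254080.65 in³
X̄ = 1494898.27 / 18518.98 = 80.72 in
Ȳ = 1254080.65 / 18518.98 = 67.72 in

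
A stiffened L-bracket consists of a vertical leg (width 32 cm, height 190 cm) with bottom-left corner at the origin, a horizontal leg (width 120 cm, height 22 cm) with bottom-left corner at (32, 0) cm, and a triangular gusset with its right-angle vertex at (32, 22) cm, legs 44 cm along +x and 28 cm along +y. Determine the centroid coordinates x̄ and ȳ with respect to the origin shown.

x̄ = 39.51 cm, ȳ = 67.05 cm

vertical leg: A = 32 × 190 = 6080.00, centroid at (16.00, 95.00).
horizontal leg: A = 120 × 22 = 2640.00, centroid at (92.00, 11.00).
gusset: A = ½·44·28 = 616.00, centroid at (46.67, 31.33).
ΣA = 9336.00 cm²
ΣAx̄ = (6080.00)(16.00) + (2640.00)(92.00) + (616.00)(46.67) = 368906.67 cm³
ΣAȳ = (6080.00)(95.00) + (2640.00)(11.00) + (616.00)(31.33) = 625941.33 cm³
x̄ = 368906.67 / 9336.00 = 39.51 cm
ȳ = 625941.33 / 9336.00 = 67.05 cm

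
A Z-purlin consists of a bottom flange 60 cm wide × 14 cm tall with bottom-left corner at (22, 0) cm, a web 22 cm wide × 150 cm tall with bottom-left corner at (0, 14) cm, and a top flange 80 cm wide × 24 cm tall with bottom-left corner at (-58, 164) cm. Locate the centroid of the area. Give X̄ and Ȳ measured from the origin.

X̄ = 7.50 cm, Ȳ = 105.20 cm

Part | A | x̄ᵢ | ȳᵢ | A·x̄ᵢ | A·ȳᵢ
bottom flange | 840.00 | 52.00 | 7.00 | 43680.00 | 5880.00
web | 3300.00 | 11.00 | 89.00 | 36300.00 | 293700.00
top flange | 1920.00 | -18.00 | 176.00 | -34560.00 | 337920.00
Σ | 6060.00 |  |  | 45420.00 | 637500.00
X̄ = 45420.00 / 6060.00 = 7.50 cm
Ȳ = 637500.00 / 6060.00 = 105.20 cm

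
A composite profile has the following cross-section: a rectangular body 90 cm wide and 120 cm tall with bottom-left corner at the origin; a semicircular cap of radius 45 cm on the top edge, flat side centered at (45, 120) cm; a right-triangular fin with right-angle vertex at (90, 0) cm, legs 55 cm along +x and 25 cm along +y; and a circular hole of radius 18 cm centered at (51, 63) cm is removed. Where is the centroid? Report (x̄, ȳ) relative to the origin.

x̄ = 47.74 cm, ȳ = 75.61 cm

rectangular body: A = 90 × 120 = 10800.00, centroid at (45.00, 60.00).
semicircular top: A = ½π·45² = 3180.86, centroid at (45.00, 139.10).
triangular fin: A = ½·55·25 = 687.50, centroid at (108.33, 8.33).
hole: A = −π·18² = -1017.88, centroid at (51.00, 63.00).
ΣA = 13650.49 cm², ΣAx̄ = 651706.30 cm³, ΣAȳ = 1032056.48 cm³.
x̄ = 651706.30/13650.49 = 47.74 cm; ȳ = 1032056.48/13650.49 = 75.61 cm.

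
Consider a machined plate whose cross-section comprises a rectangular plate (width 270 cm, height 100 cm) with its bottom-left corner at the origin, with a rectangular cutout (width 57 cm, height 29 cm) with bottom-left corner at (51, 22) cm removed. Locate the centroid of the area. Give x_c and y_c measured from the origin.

plate: A = 270 × 100 = 27000.00, centroid at (135.00, 50.00).
hole: A = −(57 × 29) = -1653.00, centroid at (79.50, 36.50).
ΣA = 25347.00 cm²
ΣAx_c = (27000.00)(135.00) + (-1653.00)(79.50) = 3513586.50 cm³
ΣAy_c = (27000.00)(50.00) + (-1653.00)(36.50) = 1289665.50 cm³
x_c = 3513586.50 / 25347.00 = 138.62 cm
y_c = 1289665.50 / 25347.00 = 50.88 cm

x_c = 138.62 cm, y_c = 50.88 cm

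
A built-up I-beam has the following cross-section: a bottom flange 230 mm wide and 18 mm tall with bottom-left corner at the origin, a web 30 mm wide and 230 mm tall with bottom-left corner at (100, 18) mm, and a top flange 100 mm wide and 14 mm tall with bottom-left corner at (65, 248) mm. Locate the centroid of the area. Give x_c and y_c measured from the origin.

bottom flange: A = 230 × 18 = 4140.00, centroid at (115.00, 9.00).
web: A = 30 × 230 = 6900.00, centroid at (115.00, 133.00).
top flange: A = 100 × 14 = 1400.00, centroid at (115.00, 255.00).
ΣA = 12440.00 mm², ΣAx_c = 1430600.00 mm³, ΣAy_c = 1311960.00 mm³.
x_c = 1430600.00/12440.00 = 115.00 mm; y_c = 1311960.00/12440.00 = 105.46 mm.

x_c = 115.00 mm, y_c = 105.46 mm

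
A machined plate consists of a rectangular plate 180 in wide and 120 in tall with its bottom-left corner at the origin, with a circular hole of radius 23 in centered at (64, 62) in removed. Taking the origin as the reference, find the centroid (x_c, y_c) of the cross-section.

x_c = 92.17 in, y_c = 59.83 in

Part | A | x̄ᵢ | ȳᵢ | A·x̄ᵢ | A·ȳᵢ
plate | 21600.00 | 90.00 | 60.00 | 1944000.00 | 1296000.00
hole | -1661.90 | 64.00 | 62.00 | -106361.76 | -103037.96
Σ | 19938.10 |  |  | 1837638.24 | 1192962.04
x_c = 1837638.24 / 19938.10 = 92.17 in
y_c = 1192962.04 / 19938.10 = 59.83 in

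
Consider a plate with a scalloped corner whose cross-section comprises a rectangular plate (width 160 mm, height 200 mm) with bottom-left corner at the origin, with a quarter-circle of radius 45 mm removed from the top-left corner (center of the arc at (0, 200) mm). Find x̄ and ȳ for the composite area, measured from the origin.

Part | A | x̄ᵢ | ȳᵢ | A·x̄ᵢ | A·ȳᵢ
plate | 32000.00 | 80.00 | 100.00 | 2560000.00 | 3200000.00
removed quarter-circle | -1590.43 | 19.10 | 180.90 | -30375.00 | -287711.26
Σ | 30409.57 |  |  | 2529625.00 | 2912288.74
x̄ = 2529625.00 / 30409.57 = 83.19 mm
ȳ = 2912288.74 / 30409.57 = 95.77 mm

x̄ = 83.19 mm, ȳ = 95.77 mm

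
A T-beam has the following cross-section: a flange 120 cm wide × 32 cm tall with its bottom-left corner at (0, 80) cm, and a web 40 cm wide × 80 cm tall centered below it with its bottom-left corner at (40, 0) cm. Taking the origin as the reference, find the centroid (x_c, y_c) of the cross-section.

x_c = 60.00 cm, y_c = 70.55 cm

Part | A | x̄ᵢ | ȳᵢ | A·x̄ᵢ | A·ȳᵢ
web | 3200.00 | 60.00 | 40.00 | 192000.00 | 128000.00
flange | 3840.00 | 60.00 | 96.00 | 230400.00 | 368640.00
Σ | 7040.00 |  |  | 422400.00 | 496640.00
x_c = 422400.00 / 7040.00 = 60.00 cm
y_c = 496640.00 / 7040.00 = 70.55 cm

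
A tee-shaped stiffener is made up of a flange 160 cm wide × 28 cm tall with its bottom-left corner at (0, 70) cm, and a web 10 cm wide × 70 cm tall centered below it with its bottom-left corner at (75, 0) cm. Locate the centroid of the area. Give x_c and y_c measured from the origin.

x_c = 80.00 cm, y_c = 77.38 cm

web: A = 10 × 70 = 700.00, centroid at (80.00, 35.00).
flange: A = 160 × 28 = 4480.00, centroid at (80.00, 84.00).
ΣA = 5180.00 cm²
ΣAx_c = (700.00)(80.00) + (4480.00)(80.00) = 414400.00 cm³
ΣAy_c = (700.00)(35.00) + (4480.00)(84.00) = 400820.00 cm³
x_c = 414400.00 / 5180.00 = 80.00 cm
y_c = 400820.00 / 5180.00 = 77.38 cm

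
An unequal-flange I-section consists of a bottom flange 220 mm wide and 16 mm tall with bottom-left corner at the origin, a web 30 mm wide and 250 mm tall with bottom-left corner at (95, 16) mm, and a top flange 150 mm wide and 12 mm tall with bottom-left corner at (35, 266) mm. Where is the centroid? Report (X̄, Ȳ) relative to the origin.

bottom flange: A = 220 × 16 = 3520.00, centroid at (110.00, 8.00).
web: A = 30 × 250 = 7500.00, centroid at (110.00, 141.00).
top flange: A = 150 × 12 = 1800.00, centroid at (110.00, 272.00).
ΣA = 12820.00 mm²
ΣAX̄ = (3520.00)(110.00) + (7500.00)(110.00) + (1800.00)(110.00) = 1410200.00 mm³
ΣAȲ = (3520.00)(8.00) + (7500.00)(141.00) + (1800.00)(272.00) = 1575260.00 mm³
X̄ = 1410200.00 / 12820.00 = 110.00 mm
Ȳ = 1575260.00 / 12820.00 = 122.88 mm

X̄ = 110.00 mm, Ȳ = 122.88 mm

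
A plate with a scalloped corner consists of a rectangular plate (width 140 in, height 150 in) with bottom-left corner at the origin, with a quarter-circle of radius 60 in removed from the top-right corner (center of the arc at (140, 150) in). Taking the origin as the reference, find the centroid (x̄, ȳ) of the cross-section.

Part | A | x̄ᵢ | ȳᵢ | A·x̄ᵢ | A·ȳᵢ
plate | 21000.00 | 70.00 | 75.00 | 1470000.00 | 1575000.00
removed quarter-circle | -2827.43 | 114.54 | 124.54 | -323840.67 | -352115.01
Σ | 18172.57 |  |  | 1146159.33 | 1222884.99
x̄ = 1146159.33 / 18172.57 = 63.07 in
ȳ = 1222884.99 / 18172.57 = 67.29 in

x̄ = 63.07 in, ȳ = 67.29 in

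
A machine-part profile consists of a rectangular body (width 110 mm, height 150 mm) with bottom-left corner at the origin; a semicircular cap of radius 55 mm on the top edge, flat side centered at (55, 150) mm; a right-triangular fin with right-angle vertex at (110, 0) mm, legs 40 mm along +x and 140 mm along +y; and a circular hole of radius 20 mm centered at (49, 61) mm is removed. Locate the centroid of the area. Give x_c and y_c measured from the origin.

Part | A | x̄ᵢ | ȳᵢ | A·x̄ᵢ | A·ȳᵢ
rectangular body | 16500.00 | 55.00 | 75.00 | 907500.00 | 1237500.00
semicircular top | 4751.66 | 55.00 | 173.34 | 261341.24 | 823665.50
triangular fin | 2800.00 | 123.33 | 46.67 | 345333.33 | 130666.67
hole | -1256.64 | 49.00 | 61.00 | -61575.22 | -76654.86
Σ | 22795.02 |  |  | 1452599.36 | 2115177.31
x_c = 1452599.36 / 22795.02 = 63.72 mm
y_c = 2115177.31 / 22795.02 = 92.79 mm

x_c = 63.72 mm, y_c = 92.79 mm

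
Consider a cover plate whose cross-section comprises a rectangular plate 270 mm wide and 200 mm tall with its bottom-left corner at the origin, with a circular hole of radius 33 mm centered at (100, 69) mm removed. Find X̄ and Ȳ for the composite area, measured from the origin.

X̄ = 137.37 mm, Ȳ = 102.10 mm

plate: A = 270 × 200 = 54000.00, centroid at (135.00, 100.00).
hole: A = −π·33² = -3421.19, centroid at (100.00, 69.00).
ΣA = 50578.81 mm², ΣAX̄ = 6947880.56 mm³, ΣAȲ = 5163937.59 mm³.
X̄ = 6947880.56/50578.81 = 137.37 mm; Ȳ = 5163937.59/50578.81 = 102.10 mm.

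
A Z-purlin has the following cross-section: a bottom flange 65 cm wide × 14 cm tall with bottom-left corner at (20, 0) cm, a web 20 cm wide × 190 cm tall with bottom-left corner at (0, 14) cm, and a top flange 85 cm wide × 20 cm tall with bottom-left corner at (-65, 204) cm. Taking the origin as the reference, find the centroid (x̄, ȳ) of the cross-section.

x̄ = 7.41 cm, ȳ = 122.37 cm

Part | A | x̄ᵢ | ȳᵢ | A·x̄ᵢ | A·ȳᵢ
bottom flange | 910.00 | 52.50 | 7.00 | 47775.00 | 6370.00
web | 3800.00 | 10.00 | 109.00 | 38000.00 | 414200.00
top flange | 1700.00 | -22.50 | 214.00 | -38250.00 | 363800.00
Σ | 6410.00 |  |  | 47525.00 | 784370.00
x̄ = 47525.00 / 6410.00 = 7.41 cm
ȳ = 784370.00 / 6410.00 = 122.37 cm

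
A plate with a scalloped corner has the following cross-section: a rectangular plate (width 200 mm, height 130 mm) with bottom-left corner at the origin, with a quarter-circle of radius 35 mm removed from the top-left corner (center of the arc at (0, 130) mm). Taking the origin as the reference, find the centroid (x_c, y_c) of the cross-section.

plate: A = 200 × 130 = 26000.00, centroid at (100.00, 65.00).
removed quarter-circle: A = −¼π·35² = -962.11, centroid at (14.85, 115.15).
ΣA = 25037.89 mm², ΣAx_c = 2585708.33 mm³, ΣAy_c = 1579217.01 mm³.
x_c = 2585708.33/25037.89 = 103.27 mm; y_c = 1579217.01/25037.89 = 63.07 mm.

x_c = 103.27 mm, y_c = 63.07 mm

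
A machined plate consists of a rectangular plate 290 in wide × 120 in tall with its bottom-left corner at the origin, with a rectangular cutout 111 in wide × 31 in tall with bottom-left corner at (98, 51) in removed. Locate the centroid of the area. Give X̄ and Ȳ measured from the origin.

plate: A = 290 × 120 = 34800.00, centroid at (145.00, 60.00).
hole: A = −(111 × 31) = -3441.00, centroid at (153.50, 66.50).
ΣA = 31359.00 in²
ΣAX̄ = (34800.00)(145.00) + (-3441.00)(153.50) = 4517806.50 in³
ΣAȲ = (34800.00)(60.00) + (-3441.00)(66.50) = 1859173.50 in³
X̄ = 4517806.50 / 31359.00 = 144.07 in
Ȳ = 1859173.50 / 31359.00 = 59.29 in

X̄ = 144.07 in, Ȳ = 59.29 in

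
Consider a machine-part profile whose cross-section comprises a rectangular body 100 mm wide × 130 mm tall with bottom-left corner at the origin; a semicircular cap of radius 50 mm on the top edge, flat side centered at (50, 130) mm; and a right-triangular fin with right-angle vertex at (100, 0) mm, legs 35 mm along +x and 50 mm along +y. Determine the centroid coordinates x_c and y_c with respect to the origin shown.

x_c = 53.03 mm, y_c = 81.64 mm

rectangular body: A = 100 × 130 = 13000.00, centroid at (50.00, 65.00).
semicircular top: A = ½π·50² = 3926.99, centroid at (50.00, 151.22).
triangular fin: A = ½·35·50 = 875.00, centroid at (111.67, 16.67).
ΣA = 17801.99 mm², ΣAx_c = 944057.87 mm³, ΣAy_c = 1453425.47 mm³.
x_c = 944057.87/17801.99 = 53.03 mm; y_c = 1453425.47/17801.99 = 81.64 mm.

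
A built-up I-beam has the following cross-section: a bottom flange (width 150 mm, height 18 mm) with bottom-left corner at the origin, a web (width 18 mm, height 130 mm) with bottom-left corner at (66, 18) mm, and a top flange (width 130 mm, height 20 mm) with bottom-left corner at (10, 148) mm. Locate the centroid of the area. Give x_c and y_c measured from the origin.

x_c = 75.00 mm, y_c = 82.37 mm

bottom flange: A = 150 × 18 = 2700.00, centroid at (75.00, 9.00).
web: A = 18 × 130 = 2340.00, centroid at (75.00, 83.00).
top flange: A = 130 × 20 = 2600.00, centroid at (75.00, 158.00).
ΣA = 7640.00 mm², ΣAx_c = 573000.00 mm³, ΣAy_c = 629320.00 mm³.
x_c = 573000.00/7640.00 = 75.00 mm; y_c = 629320.00/7640.00 = 82.37 mm.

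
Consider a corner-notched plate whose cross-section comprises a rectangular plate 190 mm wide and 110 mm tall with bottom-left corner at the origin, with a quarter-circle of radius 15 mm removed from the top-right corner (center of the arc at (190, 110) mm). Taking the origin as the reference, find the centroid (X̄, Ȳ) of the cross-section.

Part | A | x̄ᵢ | ȳᵢ | A·x̄ᵢ | A·ȳᵢ
plate | 20900.00 | 95.00 | 55.00 | 1985500.00 | 1149500.00
removed quarter-circle | -176.71 | 183.63 | 103.63 | -32450.77 | -18313.60
Σ | 20723.29 |  |  | 1953049.23 | 1131186.40
X̄ = 1953049.23 / 20723.29 = 94.24 mm
Ȳ = 1131186.40 / 20723.29 = 54.59 mm

X̄ = 94.24 mm, Ȳ = 54.59 mm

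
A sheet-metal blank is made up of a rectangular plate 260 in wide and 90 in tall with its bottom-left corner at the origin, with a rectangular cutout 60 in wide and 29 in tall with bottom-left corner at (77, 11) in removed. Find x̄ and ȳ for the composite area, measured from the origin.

plate: A = 260 × 90 = 23400.00, centroid at (130.00, 45.00).
hole: A = −(60 × 29) = -1740.00, centroid at (107.00, 25.50).
ΣA = 21660.00 in²
ΣAx̄ = (23400.00)(130.00) + (-1740.00)(107.00) = 2855820.00 in³
ΣAȳ = (23400.00)(45.00) + (-1740.00)(25.50) = 1008630.00 in³
x̄ = 2855820.00 / 21660.00 = 131.85 in
ȳ = 1008630.00 / 21660.00 = 46.57 in

x̄ = 131.85 in, ȳ = 46.57 in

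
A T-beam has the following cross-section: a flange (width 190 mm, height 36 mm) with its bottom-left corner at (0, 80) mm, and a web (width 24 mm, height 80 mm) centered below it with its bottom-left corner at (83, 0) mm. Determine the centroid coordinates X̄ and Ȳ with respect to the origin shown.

X̄ = 95.00 mm, Ȳ = 85.29 mm

web: A = 24 × 80 = 1920.00, centroid at (95.00, 40.00).
flange: A = 190 × 36 = 6840.00, centroid at (95.00, 98.00).
ΣA = 8760.00 mm²
ΣAX̄ = (1920.00)(95.00) + (6840.00)(95.00) = 832200.00 mm³
ΣAȲ = (1920.00)(40.00) + (6840.00)(98.00) = 747120.00 mm³
X̄ = 832200.00 / 8760.00 = 95.00 mm
Ȳ = 747120.00 / 8760.00 = 85.29 mm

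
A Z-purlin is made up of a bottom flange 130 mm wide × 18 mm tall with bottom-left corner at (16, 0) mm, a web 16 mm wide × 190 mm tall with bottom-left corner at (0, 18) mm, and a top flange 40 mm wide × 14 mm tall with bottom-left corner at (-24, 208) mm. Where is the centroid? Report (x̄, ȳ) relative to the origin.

Part | A | x̄ᵢ | ȳᵢ | A·x̄ᵢ | A·ȳᵢ
bottom flange | 2340.00 | 81.00 | 9.00 | 189540.00 | 21060.00
web | 3040.00 | 8.00 | 113.00 | 24320.00 | 343520.00
top flange | 560.00 | -4.00 | 215.00 | -2240.00 | 120400.00
Σ | 5940.00 |  |  | 211620.00 | 484980.00
x̄ = 211620.00 / 5940.00 = 35.63 mm
ȳ = 484980.00 / 5940.00 = 81.65 mm

x̄ = 35.63 mm, ȳ = 81.65 mm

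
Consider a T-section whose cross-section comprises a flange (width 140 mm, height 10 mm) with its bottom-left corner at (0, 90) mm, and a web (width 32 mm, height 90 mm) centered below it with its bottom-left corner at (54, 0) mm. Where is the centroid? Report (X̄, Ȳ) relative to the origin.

X̄ = 70.00 mm, Ȳ = 61.36 mm

Part | A | x̄ᵢ | ȳᵢ | A·x̄ᵢ | A·ȳᵢ
web | 2880.00 | 70.00 | 45.00 | 201600.00 | 129600.00
flange | 1400.00 | 70.00 | 95.00 | 98000.00 | 133000.00
Σ | 4280.00 |  |  | 299600.00 | 262600.00
X̄ = 299600.00 / 4280.00 = 70.00 mm
Ȳ = 262600.00 / 4280.00 = 61.36 mm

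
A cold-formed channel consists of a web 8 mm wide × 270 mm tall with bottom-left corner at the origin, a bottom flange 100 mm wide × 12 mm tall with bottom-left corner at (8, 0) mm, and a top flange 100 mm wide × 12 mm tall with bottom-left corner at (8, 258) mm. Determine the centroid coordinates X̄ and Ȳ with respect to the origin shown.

web: A = 8 × 270 = 2160.00, centroid at (4.00, 135.00).
bottom flange: A = 100 × 12 = 1200.00, centroid at (58.00, 6.00).
top flange: A = 100 × 12 = 1200.00, centroid at (58.00, 264.00).
ΣA = 4560.00 mm², ΣAX̄ = 147840.00 mm³, ΣAȲ = 615600.00 mm³.
X̄ = 147840.00/4560.00 = 32.42 mm; Ȳ = 615600.00/4560.00 = 135.00 mm.

X̄ = 32.42 mm, Ȳ = 135.00 mm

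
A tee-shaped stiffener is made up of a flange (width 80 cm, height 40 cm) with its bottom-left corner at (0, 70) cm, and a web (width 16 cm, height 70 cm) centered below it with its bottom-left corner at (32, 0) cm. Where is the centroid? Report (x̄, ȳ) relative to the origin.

Part | A | x̄ᵢ | ȳᵢ | A·x̄ᵢ | A·ȳᵢ
web | 1120.00 | 40.00 | 35.00 | 44800.00 | 39200.00
flange | 3200.00 | 40.00 | 90.00 | 128000.00 | 288000.00
Σ | 4320.00 |  |  | 172800.00 | 327200.00
x̄ = 172800.00 / 4320.00 = 40.00 cm
ȳ = 327200.00 / 4320.00 = 75.74 cm

x̄ = 40.00 cm, ȳ = 75.74 cm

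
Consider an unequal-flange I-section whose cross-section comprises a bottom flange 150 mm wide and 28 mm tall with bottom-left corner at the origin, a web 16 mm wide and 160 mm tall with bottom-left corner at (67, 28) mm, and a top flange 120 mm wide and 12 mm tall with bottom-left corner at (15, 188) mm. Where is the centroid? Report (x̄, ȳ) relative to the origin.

x̄ = 75.00 mm, ȳ = 74.96 mm

bottom flange: A = 150 × 28 = 4200.00, centroid at (75.00, 14.00).
web: A = 16 × 160 = 2560.00, centroid at (75.00, 108.00).
top flange: A = 120 × 12 = 1440.00, centroid at (75.00, 194.00).
ΣA = 8200.00 mm²
ΣAx̄ = (4200.00)(75.00) + (2560.00)(75.00) + (1440.00)(75.00) = 615000.00 mm³
ΣAȳ = (4200.00)(14.00) + (2560.00)(108.00) + (1440.00)(194.00) = 614640.00 mm³
x̄ = 615000.00 / 8200.00 = 75.00 mm
ȳ = 614640.00 / 8200.00 = 74.96 mm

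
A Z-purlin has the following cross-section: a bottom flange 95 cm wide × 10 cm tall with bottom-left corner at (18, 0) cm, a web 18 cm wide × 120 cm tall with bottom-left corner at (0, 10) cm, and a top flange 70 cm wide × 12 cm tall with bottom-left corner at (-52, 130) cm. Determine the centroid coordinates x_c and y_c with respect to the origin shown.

bottom flange: A = 95 × 10 = 950.00, centroid at (65.50, 5.00).
web: A = 18 × 120 = 2160.00, centroid at (9.00, 70.00).
top flange: A = 70 × 12 = 840.00, centroid at (-17.00, 136.00).
ΣA = 3950.00 cm²
ΣAx_c = (950.00)(65.50) + (2160.00)(9.00) + (840.00)(-17.00) = 67385.00 cm³
ΣAy_c = (950.00)(5.00) + (2160.00)(70.00) + (840.00)(136.00) = 270190.00 cm³
x_c = 67385.00 / 3950.00 = 17.06 cm
y_c = 270190.00 / 3950.00 = 68.40 cm

x_c = 17.06 cm, y_c = 68.40 cm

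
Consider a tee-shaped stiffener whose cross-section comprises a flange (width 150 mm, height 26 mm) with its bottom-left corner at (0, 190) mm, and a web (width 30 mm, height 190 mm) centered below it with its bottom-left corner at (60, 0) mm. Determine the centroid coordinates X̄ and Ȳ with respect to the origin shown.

Part | A | x̄ᵢ | ȳᵢ | A·x̄ᵢ | A·ȳᵢ
web | 5700.00 | 75.00 | 95.00 | 427500.00 | 541500.00
flange | 3900.00 | 75.00 | 203.00 | 292500.00 | 791700.00
Σ | 9600.00 |  |  | 720000.00 | 1333200.00
X̄ = 720000.00 / 9600.00 = 75.00 mm
Ȳ = 1333200.00 / 9600.00 = 138.88 mm

X̄ = 75.00 mm, Ȳ = 138.88 mm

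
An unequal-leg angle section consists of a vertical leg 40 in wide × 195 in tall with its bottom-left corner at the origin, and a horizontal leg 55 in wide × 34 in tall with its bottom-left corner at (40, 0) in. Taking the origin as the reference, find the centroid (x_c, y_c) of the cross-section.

vertical leg: A = 40 × 195 = 7800.00, centroid at (20.00, 97.50).
horizontal leg: A = 55 × 34 = 1870.00, centroid at (67.50, 17.00).
ΣA = 9670.00 in², ΣAx_c = 282225.00 in³, ΣAy_c = 792290.00 in³.
x_c = 282225.00/9670.00 = 29.19 in; y_c = 792290.00/9670.00 = 81.93 in.

x_c = 29.19 in, y_c = 81.93 in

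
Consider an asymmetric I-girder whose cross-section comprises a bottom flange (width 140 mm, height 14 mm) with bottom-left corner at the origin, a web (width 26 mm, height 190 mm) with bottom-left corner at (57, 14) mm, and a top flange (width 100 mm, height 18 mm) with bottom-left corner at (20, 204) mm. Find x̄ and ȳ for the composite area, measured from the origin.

bottom flange: A = 140 × 14 = 1960.00, centroid at (70.00, 7.00).
web: A = 26 × 190 = 4940.00, centroid at (70.00, 109.00).
top flange: A = 100 × 18 = 1800.00, centroid at (70.00, 213.00).
ΣA = 8700.00 mm²
ΣAx̄ = (1960.00)(70.00) + (4940.00)(70.00) + (1800.00)(70.00) = 609000.00 mm³
ΣAȳ = (1960.00)(7.00) + (4940.00)(109.00) + (1800.00)(213.00) = 935580.00 mm³
x̄ = 609000.00 / 8700.00 = 70.00 mm
ȳ = 935580.00 / 8700.00 = 107.54 mm

x̄ = 70.00 mm, ȳ = 107.54 mm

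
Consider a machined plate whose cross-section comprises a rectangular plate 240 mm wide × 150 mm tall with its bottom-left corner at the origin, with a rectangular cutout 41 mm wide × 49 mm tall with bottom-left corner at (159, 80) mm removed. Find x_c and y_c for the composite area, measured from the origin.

x_c = 116.48 mm, y_c = 73.26 mm

plate: A = 240 × 150 = 36000.00, centroid at (120.00, 75.00).
hole: A = −(41 × 49) = -2009.00, centroid at (179.50, 104.50).
ΣA = 33991.00 mm², ΣAx_c = 3959384.50 mm³, ΣAy_c = 2490059.50 mm³.
x_c = 3959384.50/33991.00 = 116.48 mm; y_c = 2490059.50/33991.00 = 73.26 mm.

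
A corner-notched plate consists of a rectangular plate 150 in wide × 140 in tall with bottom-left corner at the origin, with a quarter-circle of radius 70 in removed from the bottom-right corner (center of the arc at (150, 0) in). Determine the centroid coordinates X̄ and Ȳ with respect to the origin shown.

X̄ = 64.84 in, Ȳ = 79.04 in

Part | A | x̄ᵢ | ȳᵢ | A·x̄ᵢ | A·ȳᵢ
plate | 21000.00 | 75.00 | 70.00 | 1575000.00 | 1470000.00
removed quarter-circle | -3848.45 | 120.29 | 29.71 | -462934.32 | -114333.33
Σ | 17151.55 |  |  | 1112065.68 | 1355666.67
X̄ = 1112065.68 / 17151.55 = 64.84 in
Ȳ = 1355666.67 / 17151.55 = 79.04 in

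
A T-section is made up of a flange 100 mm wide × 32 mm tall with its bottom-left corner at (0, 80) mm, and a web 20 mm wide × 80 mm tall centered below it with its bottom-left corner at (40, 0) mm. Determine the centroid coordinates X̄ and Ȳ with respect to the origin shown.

X̄ = 50.00 mm, Ȳ = 77.33 mm

web: A = 20 × 80 = 1600.00, centroid at (50.00, 40.00).
flange: A = 100 × 32 = 3200.00, centroid at (50.00, 96.00).
ΣA = 4800.00 mm²
ΣAX̄ = (1600.00)(50.00) + (3200.00)(50.00) = 240000.00 mm³
ΣAȲ = (1600.00)(40.00) + (3200.00)(96.00) = 371200.00 mm³
X̄ = 240000.00 / 4800.00 = 50.00 mm
Ȳ = 371200.00 / 4800.00 = 77.33 mm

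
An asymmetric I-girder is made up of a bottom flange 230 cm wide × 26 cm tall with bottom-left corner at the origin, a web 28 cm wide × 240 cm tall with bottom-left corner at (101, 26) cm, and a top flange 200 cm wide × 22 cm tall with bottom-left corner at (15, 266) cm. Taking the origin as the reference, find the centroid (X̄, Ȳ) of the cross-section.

X̄ = 115.00 cm, Ȳ = 133.20 cm

bottom flange: A = 230 × 26 = 5980.00, centroid at (115.00, 13.00).
web: A = 28 × 240 = 6720.00, centroid at (115.00, 146.00).
top flange: A = 200 × 22 = 4400.00, centroid at (115.00, 277.00).
ΣA = 17100.00 cm², ΣAX̄ = 1966500.00 cm³, ΣAȲ = 2277660.00 cm³.
X̄ = 1966500.00/17100.00 = 115.00 cm; Ȳ = 2277660.00/17100.00 = 133.20 cm.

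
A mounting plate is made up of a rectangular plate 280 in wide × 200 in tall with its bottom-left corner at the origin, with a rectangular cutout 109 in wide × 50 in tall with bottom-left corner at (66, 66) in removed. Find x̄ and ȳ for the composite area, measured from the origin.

plate: A = 280 × 200 = 56000.00, centroid at (140.00, 100.00).
hole: A = −(109 × 50) = -5450.00, centroid at (120.50, 91.00).
ΣA = 50550.00 in², ΣAx̄ = 7183275.00 in³, ΣAȳ = 5104050.00 in³.
x̄ = 7183275.00/50550.00 = 142.10 in; ȳ = 5104050.00/50550.00 = 100.97 in.

x̄ = 142.10 in, ȳ = 100.97 in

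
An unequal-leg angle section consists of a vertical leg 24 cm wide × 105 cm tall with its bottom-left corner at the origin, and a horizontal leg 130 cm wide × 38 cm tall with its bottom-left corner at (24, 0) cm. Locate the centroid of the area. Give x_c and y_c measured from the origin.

x_c = 62.99 cm, y_c = 30.32 cm

vertical leg: A = 24 × 105 = 2520.00, centroid at (12.00, 52.50).
horizontal leg: A = 130 × 38 = 4940.00, centroid at (89.00, 19.00).
ΣA = 7460.00 cm²
ΣAx_c = (2520.00)(12.00) + (4940.00)(89.00) = 469900.00 cm³
ΣAy_c = (2520.00)(52.50) + (4940.00)(19.00) = 226160.00 cm³
x_c = 469900.00 / 7460.00 = 62.99 cm
y_c = 226160.00 / 7460.00 = 30.32 cm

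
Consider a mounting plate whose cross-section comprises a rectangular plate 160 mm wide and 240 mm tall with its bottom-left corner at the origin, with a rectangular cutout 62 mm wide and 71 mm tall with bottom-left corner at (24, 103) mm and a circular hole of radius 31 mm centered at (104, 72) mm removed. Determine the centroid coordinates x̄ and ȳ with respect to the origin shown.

plate: A = 160 × 240 = 38400.00, centroid at (80.00, 120.00).
hole 1: A = −(62 × 71) = -4402.00, centroid at (55.00, 138.50).
hole 2: A = −π·31² = -3019.07, centroid at (104.00, 72.00).
ΣA = 30978.93 mm²
ΣAx̄ = (38400.00)(80.00) + (-4402.00)(55.00) + (-3019.07)(104.00) = 2515906.66 mm³
ΣAȳ = (38400.00)(120.00) + (-4402.00)(138.50) + (-3019.07)(72.00) = 3780949.92 mm³
x̄ = 2515906.66 / 30978.93 = 81.21 mm
ȳ = 3780949.92 / 30978.93 = 122.05 mm

x̄ = 81.21 mm, ȳ = 122.05 mm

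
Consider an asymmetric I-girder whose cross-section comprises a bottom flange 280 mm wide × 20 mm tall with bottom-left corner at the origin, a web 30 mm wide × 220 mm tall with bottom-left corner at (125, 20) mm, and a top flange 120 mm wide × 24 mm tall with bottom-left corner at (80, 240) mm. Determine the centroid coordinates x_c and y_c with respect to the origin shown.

Part | A | x̄ᵢ | ȳᵢ | A·x̄ᵢ | A·ȳᵢ
bottom flange | 5600.00 | 140.00 | 10.00 | 784000.00 | 56000.00
web | 6600.00 | 140.00 | 130.00 | 924000.00 | 858000.00
top flange | 2880.00 | 140.00 | 252.00 | 403200.00 | 725760.00
Σ | 15080.00 |  |  | 2111200.00 | 1639760.00
x_c = 2111200.00 / 15080.00 = 140.00 mm
y_c = 1639760.00 / 15080.00 = 108.74 mm

x_c = 140.00 mm, y_c = 108.74 mm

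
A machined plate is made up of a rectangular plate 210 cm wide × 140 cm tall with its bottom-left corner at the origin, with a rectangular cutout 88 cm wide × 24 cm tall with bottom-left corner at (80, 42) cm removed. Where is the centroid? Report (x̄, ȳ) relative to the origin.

plate: A = 210 × 140 = 29400.00, centroid at (105.00, 70.00).
hole: A = −(88 × 24) = -2112.00, centroid at (124.00, 54.00).
ΣA = 27288.00 cm²
ΣAx̄ = (29400.00)(105.00) + (-2112.00)(124.00) = 2825112.00 cm³
ΣAȳ = (29400.00)(70.00) + (-2112.00)(54.00) = 1943952.00 cm³
x̄ = 2825112.00 / 27288.00 = 103.53 cm
ȳ = 1943952.00 / 27288.00 = 71.24 cm

x̄ = 103.53 cm, ȳ = 71.24 cm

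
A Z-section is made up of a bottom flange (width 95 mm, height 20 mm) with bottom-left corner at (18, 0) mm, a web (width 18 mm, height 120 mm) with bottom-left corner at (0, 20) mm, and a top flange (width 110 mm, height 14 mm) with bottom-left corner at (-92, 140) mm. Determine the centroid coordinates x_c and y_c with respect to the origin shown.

bottom flange: A = 95 × 20 = 1900.00, centroid at (65.50, 10.00).
web: A = 18 × 120 = 2160.00, centroid at (9.00, 80.00).
top flange: A = 110 × 14 = 1540.00, centroid at (-37.00, 147.00).
ΣA = 5600.00 mm², ΣAx_c = 86910.00 mm³, ΣAy_c = 418180.00 mm³.
x_c = 86910.00/5600.00 = 15.52 mm; y_c = 418180.00/5600.00 = 74.67 mm.

x_c = 15.52 mm, y_c = 74.67 mm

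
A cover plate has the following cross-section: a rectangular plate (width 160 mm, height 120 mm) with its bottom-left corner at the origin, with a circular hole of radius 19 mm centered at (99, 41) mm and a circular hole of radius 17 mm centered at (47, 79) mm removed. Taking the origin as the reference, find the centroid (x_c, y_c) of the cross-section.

plate: A = 160 × 120 = 19200.00, centroid at (80.00, 60.00).
hole 1: A = −π·19² = -1134.11, centroid at (99.00, 41.00).
hole 2: A = −π·17² = -907.92, centroid at (47.00, 79.00).
ΣA = 17157.96 mm²
ΣAx_c = (19200.00)(80.00) + (-1134.11)(99.00) + (-907.92)(47.00) = 1381050.37 mm³
ΣAy_c = (19200.00)(60.00) + (-1134.11)(41.00) + (-907.92)(79.00) = 1033775.59 mm³
x_c = 1381050.37 / 17157.96 = 80.49 mm
y_c = 1033775.59 / 17157.96 = 60.25 mm

x_c = 80.49 mm, y_c = 60.25 mm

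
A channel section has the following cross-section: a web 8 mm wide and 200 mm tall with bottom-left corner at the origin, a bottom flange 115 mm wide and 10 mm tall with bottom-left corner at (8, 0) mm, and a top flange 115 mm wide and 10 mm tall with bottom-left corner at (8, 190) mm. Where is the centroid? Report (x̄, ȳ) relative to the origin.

x̄ = 40.27 mm, ȳ = 100.00 mm

web: A = 8 × 200 = 1600.00, centroid at (4.00, 100.00).
bottom flange: A = 115 × 10 = 1150.00, centroid at (65.50, 5.00).
top flange: A = 115 × 10 = 1150.00, centroid at (65.50, 195.00).
ΣA = 3900.00 mm², ΣAx̄ = 157050.00 mm³, ΣAȳ = 390000.00 mm³.
x̄ = 157050.00/3900.00 = 40.27 mm; ȳ = 390000.00/3900.00 = 100.00 mm.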